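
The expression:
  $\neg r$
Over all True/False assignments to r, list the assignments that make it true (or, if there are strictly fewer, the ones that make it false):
is true only for:
  r=False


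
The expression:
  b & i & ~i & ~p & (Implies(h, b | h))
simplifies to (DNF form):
False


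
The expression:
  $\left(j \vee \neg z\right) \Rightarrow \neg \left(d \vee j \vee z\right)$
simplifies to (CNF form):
$\neg j \wedge \left(z \vee \neg d\right)$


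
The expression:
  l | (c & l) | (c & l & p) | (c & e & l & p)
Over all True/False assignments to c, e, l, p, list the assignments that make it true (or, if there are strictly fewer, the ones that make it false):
is true only for:
  c=False, e=False, l=True, p=False;
  c=False, e=False, l=True, p=True;
  c=False, e=True, l=True, p=False;
  c=False, e=True, l=True, p=True;
  c=True, e=False, l=True, p=False;
  c=True, e=False, l=True, p=True;
  c=True, e=True, l=True, p=False;
  c=True, e=True, l=True, p=True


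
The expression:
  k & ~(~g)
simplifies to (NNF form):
g & k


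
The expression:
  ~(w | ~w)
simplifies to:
False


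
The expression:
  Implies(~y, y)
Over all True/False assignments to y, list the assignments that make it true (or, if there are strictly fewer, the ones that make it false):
is true only for:
  y=True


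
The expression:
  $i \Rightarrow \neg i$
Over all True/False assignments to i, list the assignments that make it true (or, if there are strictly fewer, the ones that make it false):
is true only for:
  i=False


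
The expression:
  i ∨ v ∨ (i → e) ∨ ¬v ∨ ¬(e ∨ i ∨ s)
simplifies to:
True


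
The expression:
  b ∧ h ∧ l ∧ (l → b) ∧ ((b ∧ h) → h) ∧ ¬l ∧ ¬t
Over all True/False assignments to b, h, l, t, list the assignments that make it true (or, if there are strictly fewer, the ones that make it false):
is never true.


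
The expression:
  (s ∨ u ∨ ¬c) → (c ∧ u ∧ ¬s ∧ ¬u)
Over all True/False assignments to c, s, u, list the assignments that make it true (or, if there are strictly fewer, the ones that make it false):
is true only for:
  c=True, s=False, u=False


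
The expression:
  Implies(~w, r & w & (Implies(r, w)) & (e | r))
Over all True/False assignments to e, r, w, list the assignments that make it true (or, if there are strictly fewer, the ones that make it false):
is true only for:
  e=False, r=False, w=True;
  e=False, r=True, w=True;
  e=True, r=False, w=True;
  e=True, r=True, w=True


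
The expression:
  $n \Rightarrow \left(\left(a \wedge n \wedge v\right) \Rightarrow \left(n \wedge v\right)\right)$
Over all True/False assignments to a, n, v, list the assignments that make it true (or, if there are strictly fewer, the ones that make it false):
is always true.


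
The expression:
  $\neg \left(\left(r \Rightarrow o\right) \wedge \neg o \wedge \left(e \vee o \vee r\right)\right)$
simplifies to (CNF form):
$o \vee r \vee \neg e$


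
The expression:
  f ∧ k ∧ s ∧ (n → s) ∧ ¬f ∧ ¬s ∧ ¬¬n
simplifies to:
False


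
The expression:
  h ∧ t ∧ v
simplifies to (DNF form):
h ∧ t ∧ v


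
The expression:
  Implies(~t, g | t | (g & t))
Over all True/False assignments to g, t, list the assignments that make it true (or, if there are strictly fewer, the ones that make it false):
is false only for:
  g=False, t=False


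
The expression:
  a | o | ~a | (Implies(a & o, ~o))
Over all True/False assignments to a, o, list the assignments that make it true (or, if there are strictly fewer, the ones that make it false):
is always true.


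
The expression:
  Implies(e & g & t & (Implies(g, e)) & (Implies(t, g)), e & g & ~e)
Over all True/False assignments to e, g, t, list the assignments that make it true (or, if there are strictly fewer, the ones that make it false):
is false only for:
  e=True, g=True, t=True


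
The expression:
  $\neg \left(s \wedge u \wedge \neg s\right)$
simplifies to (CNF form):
$\text{True}$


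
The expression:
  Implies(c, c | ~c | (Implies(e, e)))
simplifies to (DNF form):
True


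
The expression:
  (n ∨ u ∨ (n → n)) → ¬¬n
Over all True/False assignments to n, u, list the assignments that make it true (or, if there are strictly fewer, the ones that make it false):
is true only for:
  n=True, u=False;
  n=True, u=True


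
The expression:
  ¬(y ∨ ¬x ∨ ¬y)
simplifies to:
False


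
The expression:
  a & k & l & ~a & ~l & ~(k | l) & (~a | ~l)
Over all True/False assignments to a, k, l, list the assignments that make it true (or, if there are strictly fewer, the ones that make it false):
is never true.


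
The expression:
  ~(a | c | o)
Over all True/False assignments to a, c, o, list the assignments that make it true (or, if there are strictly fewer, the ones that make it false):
is true only for:
  a=False, c=False, o=False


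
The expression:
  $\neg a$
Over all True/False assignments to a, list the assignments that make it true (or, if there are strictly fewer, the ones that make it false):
is true only for:
  a=False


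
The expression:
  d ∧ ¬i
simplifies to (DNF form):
d ∧ ¬i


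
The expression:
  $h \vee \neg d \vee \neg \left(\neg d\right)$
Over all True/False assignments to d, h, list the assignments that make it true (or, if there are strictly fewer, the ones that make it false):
is always true.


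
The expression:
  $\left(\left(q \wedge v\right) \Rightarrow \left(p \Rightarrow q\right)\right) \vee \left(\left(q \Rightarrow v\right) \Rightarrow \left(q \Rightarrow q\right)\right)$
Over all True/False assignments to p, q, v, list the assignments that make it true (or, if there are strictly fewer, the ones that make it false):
is always true.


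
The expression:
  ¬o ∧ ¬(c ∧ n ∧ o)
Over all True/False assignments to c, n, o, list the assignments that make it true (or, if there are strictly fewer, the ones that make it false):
is true only for:
  c=False, n=False, o=False;
  c=False, n=True, o=False;
  c=True, n=False, o=False;
  c=True, n=True, o=False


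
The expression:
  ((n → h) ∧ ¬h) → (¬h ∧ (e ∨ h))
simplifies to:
e ∨ h ∨ n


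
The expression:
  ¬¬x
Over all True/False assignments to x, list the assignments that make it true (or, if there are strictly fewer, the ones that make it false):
is true only for:
  x=True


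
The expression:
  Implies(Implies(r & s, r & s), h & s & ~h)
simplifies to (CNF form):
False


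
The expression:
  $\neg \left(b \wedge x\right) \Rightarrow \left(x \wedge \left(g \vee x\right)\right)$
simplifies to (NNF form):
$x$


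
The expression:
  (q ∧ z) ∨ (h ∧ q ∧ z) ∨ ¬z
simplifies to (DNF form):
q ∨ ¬z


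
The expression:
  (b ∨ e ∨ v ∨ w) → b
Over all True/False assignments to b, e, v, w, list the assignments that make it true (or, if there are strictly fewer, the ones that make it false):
is false only for:
  b=False, e=False, v=False, w=True;
  b=False, e=False, v=True, w=False;
  b=False, e=False, v=True, w=True;
  b=False, e=True, v=False, w=False;
  b=False, e=True, v=False, w=True;
  b=False, e=True, v=True, w=False;
  b=False, e=True, v=True, w=True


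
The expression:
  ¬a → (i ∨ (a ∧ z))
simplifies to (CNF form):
a ∨ i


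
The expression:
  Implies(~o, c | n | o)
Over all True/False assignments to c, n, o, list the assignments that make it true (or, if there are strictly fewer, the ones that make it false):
is false only for:
  c=False, n=False, o=False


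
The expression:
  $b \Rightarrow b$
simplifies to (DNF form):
$\text{True}$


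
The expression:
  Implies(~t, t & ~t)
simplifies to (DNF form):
t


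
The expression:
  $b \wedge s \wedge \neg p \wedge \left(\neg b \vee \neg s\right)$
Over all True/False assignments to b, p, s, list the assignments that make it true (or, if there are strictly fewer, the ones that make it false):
is never true.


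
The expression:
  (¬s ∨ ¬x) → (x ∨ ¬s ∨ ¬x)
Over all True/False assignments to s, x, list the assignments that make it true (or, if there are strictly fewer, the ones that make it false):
is always true.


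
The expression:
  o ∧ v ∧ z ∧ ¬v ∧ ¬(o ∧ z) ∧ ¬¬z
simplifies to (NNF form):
False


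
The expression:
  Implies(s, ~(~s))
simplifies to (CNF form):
True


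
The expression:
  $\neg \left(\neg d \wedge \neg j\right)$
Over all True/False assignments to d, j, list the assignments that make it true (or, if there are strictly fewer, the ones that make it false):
is false only for:
  d=False, j=False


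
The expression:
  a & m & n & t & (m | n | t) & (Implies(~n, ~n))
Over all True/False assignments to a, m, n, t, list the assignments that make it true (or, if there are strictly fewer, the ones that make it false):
is true only for:
  a=True, m=True, n=True, t=True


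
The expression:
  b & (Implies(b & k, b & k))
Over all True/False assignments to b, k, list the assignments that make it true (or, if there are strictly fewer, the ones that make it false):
is true only for:
  b=True, k=False;
  b=True, k=True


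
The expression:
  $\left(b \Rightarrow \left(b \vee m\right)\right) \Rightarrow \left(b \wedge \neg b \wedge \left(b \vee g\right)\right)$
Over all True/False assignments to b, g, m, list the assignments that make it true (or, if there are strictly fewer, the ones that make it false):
is never true.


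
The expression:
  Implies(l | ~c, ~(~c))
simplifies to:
c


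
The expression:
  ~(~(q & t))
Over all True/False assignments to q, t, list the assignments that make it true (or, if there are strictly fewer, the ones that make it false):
is true only for:
  q=True, t=True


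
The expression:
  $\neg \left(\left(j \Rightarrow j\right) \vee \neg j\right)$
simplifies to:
$\text{False}$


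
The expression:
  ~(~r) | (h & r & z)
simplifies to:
r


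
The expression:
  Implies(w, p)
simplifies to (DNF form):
p | ~w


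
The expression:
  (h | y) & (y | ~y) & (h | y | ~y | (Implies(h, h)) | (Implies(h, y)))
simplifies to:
h | y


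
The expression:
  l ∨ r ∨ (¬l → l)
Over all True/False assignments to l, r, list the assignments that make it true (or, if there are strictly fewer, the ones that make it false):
is false only for:
  l=False, r=False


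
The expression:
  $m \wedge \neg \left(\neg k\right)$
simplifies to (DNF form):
$k \wedge m$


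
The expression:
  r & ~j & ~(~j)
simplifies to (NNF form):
False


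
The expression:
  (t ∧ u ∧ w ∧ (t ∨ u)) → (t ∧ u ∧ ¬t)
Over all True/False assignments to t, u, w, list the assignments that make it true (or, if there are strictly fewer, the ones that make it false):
is false only for:
  t=True, u=True, w=True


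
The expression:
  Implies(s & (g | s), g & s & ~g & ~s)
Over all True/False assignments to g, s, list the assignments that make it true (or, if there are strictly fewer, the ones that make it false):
is true only for:
  g=False, s=False;
  g=True, s=False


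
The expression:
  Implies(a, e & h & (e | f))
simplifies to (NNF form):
~a | (e & h)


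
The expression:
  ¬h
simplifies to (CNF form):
¬h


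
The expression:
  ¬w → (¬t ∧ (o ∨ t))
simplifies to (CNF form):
(o ∨ w) ∧ (w ∨ ¬t)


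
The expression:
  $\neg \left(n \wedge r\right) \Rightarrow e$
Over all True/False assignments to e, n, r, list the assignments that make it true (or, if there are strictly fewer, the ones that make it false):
is false only for:
  e=False, n=False, r=False;
  e=False, n=False, r=True;
  e=False, n=True, r=False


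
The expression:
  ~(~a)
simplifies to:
a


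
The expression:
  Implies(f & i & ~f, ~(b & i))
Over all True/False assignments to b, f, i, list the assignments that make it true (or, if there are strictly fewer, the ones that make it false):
is always true.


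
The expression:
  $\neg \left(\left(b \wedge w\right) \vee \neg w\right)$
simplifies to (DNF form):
$w \wedge \neg b$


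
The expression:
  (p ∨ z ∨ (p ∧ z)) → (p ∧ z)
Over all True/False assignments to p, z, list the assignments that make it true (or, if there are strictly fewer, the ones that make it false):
is true only for:
  p=False, z=False;
  p=True, z=True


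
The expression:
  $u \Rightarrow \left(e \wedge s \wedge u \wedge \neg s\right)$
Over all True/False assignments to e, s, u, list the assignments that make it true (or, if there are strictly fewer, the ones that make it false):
is true only for:
  e=False, s=False, u=False;
  e=False, s=True, u=False;
  e=True, s=False, u=False;
  e=True, s=True, u=False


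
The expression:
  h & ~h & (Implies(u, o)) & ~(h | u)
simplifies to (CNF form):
False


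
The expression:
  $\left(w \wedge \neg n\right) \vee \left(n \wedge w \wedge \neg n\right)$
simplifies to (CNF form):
$w \wedge \neg n$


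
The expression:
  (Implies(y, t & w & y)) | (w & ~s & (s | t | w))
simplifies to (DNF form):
~y | (t & w) | (w & ~s)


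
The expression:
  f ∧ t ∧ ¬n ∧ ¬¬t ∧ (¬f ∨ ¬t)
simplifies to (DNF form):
False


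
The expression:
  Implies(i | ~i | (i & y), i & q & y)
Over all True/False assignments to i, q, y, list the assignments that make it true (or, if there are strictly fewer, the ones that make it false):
is true only for:
  i=True, q=True, y=True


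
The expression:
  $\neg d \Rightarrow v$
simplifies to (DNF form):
$d \vee v$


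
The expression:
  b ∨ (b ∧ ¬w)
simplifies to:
b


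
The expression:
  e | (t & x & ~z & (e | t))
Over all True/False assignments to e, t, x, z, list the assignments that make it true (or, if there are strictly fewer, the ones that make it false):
is false only for:
  e=False, t=False, x=False, z=False;
  e=False, t=False, x=False, z=True;
  e=False, t=False, x=True, z=False;
  e=False, t=False, x=True, z=True;
  e=False, t=True, x=False, z=False;
  e=False, t=True, x=False, z=True;
  e=False, t=True, x=True, z=True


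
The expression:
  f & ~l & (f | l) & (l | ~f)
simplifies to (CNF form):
False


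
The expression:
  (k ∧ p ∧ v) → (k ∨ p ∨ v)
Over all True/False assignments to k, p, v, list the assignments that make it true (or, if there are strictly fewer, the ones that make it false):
is always true.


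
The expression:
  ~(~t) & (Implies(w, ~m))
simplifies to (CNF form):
t & (~m | ~w)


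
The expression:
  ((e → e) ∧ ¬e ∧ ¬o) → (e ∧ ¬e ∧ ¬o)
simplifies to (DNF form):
e ∨ o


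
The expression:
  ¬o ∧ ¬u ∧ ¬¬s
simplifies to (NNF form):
s ∧ ¬o ∧ ¬u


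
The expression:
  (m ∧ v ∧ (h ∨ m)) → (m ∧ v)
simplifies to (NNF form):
True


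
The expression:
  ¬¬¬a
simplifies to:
¬a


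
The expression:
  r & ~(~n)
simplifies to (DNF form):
n & r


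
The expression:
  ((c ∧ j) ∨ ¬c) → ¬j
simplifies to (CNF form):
¬j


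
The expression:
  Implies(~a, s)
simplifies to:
a | s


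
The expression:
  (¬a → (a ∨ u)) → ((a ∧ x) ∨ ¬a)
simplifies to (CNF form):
x ∨ ¬a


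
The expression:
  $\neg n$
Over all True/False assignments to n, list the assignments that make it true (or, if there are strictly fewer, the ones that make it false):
is true only for:
  n=False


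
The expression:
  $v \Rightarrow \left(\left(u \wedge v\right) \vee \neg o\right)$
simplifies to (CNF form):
$u \vee \neg o \vee \neg v$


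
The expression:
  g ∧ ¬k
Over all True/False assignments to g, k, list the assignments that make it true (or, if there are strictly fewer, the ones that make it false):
is true only for:
  g=True, k=False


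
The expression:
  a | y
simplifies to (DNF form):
a | y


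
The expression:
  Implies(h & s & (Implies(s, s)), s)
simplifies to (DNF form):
True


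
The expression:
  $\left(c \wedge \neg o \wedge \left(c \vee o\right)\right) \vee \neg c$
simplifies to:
$\neg c \vee \neg o$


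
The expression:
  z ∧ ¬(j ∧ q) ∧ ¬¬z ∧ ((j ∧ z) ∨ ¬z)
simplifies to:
j ∧ z ∧ ¬q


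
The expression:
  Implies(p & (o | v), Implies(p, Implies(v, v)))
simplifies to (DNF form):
True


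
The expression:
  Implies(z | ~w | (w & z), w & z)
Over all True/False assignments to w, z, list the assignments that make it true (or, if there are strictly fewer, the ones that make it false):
is true only for:
  w=True, z=False;
  w=True, z=True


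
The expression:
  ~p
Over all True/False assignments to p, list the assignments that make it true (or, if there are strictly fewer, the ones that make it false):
is true only for:
  p=False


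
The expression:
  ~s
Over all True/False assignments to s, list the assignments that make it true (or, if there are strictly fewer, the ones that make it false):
is true only for:
  s=False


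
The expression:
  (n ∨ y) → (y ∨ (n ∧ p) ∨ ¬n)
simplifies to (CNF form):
p ∨ y ∨ ¬n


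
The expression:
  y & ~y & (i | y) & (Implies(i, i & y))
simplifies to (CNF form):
False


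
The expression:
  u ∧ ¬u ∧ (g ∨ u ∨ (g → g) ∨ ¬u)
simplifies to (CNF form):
False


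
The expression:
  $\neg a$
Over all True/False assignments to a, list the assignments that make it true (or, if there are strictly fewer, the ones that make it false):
is true only for:
  a=False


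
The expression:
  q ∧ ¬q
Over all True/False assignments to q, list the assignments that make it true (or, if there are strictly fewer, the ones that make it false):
is never true.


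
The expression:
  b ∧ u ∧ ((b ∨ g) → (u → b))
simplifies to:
b ∧ u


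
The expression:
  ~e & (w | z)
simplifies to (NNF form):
~e & (w | z)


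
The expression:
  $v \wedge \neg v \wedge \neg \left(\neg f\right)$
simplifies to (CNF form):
$\text{False}$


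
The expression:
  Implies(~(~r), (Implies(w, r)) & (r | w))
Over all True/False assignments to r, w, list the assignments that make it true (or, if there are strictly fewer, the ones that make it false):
is always true.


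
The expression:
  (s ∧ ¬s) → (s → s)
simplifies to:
True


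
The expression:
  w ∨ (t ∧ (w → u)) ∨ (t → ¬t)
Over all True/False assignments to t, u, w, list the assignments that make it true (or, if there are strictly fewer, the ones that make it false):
is always true.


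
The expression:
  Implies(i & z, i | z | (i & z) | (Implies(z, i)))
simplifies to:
True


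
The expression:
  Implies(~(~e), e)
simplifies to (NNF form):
True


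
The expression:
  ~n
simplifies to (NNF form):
~n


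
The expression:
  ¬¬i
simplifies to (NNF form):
i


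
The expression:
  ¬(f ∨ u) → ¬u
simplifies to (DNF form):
True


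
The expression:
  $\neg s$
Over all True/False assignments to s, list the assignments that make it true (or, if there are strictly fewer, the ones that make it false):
is true only for:
  s=False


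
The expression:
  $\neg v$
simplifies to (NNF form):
$\neg v$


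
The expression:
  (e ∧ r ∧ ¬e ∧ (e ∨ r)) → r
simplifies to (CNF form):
True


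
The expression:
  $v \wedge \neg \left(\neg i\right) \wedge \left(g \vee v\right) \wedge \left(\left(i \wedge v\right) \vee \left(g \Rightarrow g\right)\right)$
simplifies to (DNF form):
$i \wedge v$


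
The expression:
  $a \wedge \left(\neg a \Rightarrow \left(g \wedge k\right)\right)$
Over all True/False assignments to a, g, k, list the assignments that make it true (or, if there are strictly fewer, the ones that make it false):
is true only for:
  a=True, g=False, k=False;
  a=True, g=False, k=True;
  a=True, g=True, k=False;
  a=True, g=True, k=True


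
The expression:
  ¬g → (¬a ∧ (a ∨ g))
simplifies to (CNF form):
g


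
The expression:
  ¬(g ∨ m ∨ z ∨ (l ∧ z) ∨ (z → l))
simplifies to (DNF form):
False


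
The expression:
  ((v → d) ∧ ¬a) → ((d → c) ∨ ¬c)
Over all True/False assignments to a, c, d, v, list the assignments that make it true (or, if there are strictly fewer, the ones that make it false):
is always true.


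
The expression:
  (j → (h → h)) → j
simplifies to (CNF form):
j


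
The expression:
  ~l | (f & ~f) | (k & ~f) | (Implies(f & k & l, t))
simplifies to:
t | ~f | ~k | ~l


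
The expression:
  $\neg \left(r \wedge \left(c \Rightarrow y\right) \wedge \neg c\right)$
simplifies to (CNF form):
$c \vee \neg r$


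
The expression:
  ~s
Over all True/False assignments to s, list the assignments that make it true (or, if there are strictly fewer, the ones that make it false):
is true only for:
  s=False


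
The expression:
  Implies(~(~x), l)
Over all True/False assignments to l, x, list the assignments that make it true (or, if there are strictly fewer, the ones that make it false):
is false only for:
  l=False, x=True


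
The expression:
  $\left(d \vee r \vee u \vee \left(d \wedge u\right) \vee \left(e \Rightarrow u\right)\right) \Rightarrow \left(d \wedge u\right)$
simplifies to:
$\left(d \wedge u\right) \vee \left(e \wedge \neg d \wedge \neg r \wedge \neg u\right)$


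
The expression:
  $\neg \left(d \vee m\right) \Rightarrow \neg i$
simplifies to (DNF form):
$d \vee m \vee \neg i$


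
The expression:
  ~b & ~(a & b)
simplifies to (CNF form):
~b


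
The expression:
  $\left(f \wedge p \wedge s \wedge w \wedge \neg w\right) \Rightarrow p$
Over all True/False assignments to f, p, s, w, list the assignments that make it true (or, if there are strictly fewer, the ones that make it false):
is always true.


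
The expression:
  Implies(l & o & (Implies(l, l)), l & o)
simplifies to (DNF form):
True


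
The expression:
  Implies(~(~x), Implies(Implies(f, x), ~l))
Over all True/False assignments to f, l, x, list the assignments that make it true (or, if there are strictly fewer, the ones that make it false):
is false only for:
  f=False, l=True, x=True;
  f=True, l=True, x=True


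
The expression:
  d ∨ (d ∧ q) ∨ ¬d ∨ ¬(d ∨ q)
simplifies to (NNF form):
True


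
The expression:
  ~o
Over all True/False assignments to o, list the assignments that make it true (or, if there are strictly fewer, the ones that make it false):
is true only for:
  o=False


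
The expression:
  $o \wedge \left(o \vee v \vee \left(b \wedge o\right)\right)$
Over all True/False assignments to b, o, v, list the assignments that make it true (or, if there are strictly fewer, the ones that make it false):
is true only for:
  b=False, o=True, v=False;
  b=False, o=True, v=True;
  b=True, o=True, v=False;
  b=True, o=True, v=True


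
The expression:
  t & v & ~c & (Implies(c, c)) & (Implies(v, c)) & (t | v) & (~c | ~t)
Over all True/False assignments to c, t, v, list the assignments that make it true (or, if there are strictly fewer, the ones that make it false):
is never true.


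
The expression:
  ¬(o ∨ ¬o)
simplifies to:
False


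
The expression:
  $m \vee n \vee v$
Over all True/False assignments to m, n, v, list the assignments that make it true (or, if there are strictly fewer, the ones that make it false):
is false only for:
  m=False, n=False, v=False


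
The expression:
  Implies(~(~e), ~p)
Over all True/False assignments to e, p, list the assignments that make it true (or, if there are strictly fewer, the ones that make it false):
is false only for:
  e=True, p=True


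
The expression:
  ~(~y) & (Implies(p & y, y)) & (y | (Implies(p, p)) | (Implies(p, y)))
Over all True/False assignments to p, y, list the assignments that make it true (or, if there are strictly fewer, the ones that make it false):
is true only for:
  p=False, y=True;
  p=True, y=True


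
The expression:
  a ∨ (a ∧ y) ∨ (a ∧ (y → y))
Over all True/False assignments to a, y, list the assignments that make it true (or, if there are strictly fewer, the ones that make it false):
is true only for:
  a=True, y=False;
  a=True, y=True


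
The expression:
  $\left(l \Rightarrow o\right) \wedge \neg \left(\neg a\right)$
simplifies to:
$a \wedge \left(o \vee \neg l\right)$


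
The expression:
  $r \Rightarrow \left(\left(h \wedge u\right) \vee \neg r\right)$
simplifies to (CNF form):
$\left(h \vee \neg r\right) \wedge \left(u \vee \neg r\right)$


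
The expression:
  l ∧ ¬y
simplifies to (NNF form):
l ∧ ¬y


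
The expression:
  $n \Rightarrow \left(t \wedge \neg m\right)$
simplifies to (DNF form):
$\left(t \wedge \neg m\right) \vee \neg n$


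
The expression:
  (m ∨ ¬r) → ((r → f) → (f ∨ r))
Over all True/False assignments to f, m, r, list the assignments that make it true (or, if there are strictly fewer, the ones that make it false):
is false only for:
  f=False, m=False, r=False;
  f=False, m=True, r=False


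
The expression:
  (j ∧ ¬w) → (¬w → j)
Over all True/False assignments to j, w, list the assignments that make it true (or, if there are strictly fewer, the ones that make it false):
is always true.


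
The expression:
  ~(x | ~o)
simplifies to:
o & ~x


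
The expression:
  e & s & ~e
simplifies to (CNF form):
False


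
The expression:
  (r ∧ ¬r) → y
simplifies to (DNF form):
True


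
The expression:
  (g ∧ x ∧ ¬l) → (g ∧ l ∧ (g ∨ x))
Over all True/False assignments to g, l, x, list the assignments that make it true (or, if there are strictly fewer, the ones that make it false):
is false only for:
  g=True, l=False, x=True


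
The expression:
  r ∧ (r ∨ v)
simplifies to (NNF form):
r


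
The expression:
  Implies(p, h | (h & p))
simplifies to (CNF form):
h | ~p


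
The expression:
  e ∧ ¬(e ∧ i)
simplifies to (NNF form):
e ∧ ¬i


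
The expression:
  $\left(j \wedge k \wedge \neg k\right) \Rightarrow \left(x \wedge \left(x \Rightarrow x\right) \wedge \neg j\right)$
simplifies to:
$\text{True}$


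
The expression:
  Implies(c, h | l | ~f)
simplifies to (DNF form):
h | l | ~c | ~f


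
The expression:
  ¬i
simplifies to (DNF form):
¬i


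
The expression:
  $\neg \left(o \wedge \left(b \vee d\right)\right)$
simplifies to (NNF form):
$\left(\neg b \wedge \neg d\right) \vee \neg o$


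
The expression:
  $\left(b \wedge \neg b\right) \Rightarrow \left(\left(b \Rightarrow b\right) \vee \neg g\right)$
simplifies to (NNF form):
$\text{True}$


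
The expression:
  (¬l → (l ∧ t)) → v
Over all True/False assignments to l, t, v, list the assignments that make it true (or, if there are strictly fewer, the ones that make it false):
is false only for:
  l=True, t=False, v=False;
  l=True, t=True, v=False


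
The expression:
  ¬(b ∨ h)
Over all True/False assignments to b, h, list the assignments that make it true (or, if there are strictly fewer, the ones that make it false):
is true only for:
  b=False, h=False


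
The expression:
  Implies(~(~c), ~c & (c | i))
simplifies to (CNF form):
~c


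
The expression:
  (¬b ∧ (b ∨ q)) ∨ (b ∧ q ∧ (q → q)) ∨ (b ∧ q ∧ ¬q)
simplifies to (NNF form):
q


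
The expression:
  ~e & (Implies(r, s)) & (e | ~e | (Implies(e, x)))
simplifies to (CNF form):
~e & (s | ~r)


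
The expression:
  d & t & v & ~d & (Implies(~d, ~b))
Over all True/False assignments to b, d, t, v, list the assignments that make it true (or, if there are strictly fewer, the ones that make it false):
is never true.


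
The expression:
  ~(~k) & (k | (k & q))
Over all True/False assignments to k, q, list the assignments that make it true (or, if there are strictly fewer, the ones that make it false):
is true only for:
  k=True, q=False;
  k=True, q=True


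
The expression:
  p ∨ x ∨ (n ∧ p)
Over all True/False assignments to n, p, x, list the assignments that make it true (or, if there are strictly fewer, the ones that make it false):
is false only for:
  n=False, p=False, x=False;
  n=True, p=False, x=False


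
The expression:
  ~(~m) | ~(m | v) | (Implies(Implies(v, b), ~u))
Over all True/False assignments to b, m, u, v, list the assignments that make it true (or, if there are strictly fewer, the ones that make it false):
is false only for:
  b=True, m=False, u=True, v=True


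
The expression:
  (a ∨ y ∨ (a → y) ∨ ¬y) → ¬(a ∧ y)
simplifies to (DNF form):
¬a ∨ ¬y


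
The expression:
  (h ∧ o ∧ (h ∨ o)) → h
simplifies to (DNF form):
True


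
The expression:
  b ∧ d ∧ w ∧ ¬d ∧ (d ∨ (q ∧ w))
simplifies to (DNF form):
False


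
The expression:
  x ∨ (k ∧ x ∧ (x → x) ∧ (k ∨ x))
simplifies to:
x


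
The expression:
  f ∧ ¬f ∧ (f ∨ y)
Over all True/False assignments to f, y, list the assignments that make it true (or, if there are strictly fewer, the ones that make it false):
is never true.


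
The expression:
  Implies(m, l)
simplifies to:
l | ~m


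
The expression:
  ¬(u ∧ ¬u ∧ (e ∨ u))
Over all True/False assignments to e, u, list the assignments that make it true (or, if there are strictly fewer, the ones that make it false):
is always true.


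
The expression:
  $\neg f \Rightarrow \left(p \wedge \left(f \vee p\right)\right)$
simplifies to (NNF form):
$f \vee p$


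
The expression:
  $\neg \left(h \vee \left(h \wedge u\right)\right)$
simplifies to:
$\neg h$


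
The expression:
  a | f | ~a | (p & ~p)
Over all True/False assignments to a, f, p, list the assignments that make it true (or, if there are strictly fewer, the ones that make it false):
is always true.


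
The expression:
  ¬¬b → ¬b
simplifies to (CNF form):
¬b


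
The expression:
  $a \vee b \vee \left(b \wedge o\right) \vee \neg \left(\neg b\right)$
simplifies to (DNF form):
$a \vee b$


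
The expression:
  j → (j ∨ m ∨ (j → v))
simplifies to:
True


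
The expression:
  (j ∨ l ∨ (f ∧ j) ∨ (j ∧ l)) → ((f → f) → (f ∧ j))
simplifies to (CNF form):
(f ∨ ¬j) ∧ (j ∨ ¬l)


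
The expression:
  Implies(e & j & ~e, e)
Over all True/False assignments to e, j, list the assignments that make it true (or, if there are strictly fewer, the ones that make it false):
is always true.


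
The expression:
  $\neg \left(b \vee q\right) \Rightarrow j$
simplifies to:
$b \vee j \vee q$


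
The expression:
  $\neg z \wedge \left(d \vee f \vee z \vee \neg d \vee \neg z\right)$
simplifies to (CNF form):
$\neg z$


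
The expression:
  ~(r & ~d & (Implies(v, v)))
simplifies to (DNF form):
d | ~r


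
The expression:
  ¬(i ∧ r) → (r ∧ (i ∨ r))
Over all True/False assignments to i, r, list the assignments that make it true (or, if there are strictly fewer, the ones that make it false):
is true only for:
  i=False, r=True;
  i=True, r=True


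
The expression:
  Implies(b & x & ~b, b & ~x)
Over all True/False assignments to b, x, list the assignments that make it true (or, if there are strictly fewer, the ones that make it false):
is always true.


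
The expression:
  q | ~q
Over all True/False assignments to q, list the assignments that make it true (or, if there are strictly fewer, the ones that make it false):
is always true.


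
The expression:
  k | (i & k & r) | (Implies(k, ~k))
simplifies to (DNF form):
True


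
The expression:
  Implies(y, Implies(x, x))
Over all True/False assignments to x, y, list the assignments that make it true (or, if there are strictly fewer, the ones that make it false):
is always true.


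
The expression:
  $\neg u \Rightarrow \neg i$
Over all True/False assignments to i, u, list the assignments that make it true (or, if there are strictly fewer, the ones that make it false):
is false only for:
  i=True, u=False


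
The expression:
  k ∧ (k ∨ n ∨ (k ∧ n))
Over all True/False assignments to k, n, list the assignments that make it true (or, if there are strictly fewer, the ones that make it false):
is true only for:
  k=True, n=False;
  k=True, n=True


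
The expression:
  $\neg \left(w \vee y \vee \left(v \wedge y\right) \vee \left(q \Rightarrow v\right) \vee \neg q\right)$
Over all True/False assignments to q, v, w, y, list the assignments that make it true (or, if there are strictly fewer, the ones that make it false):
is true only for:
  q=True, v=False, w=False, y=False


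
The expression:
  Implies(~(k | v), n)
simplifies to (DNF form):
k | n | v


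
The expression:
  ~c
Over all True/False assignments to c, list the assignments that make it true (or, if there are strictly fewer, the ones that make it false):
is true only for:
  c=False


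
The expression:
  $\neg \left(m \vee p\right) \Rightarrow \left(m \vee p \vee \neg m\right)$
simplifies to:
$\text{True}$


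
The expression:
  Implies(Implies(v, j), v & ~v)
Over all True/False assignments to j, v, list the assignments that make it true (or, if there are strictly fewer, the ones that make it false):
is true only for:
  j=False, v=True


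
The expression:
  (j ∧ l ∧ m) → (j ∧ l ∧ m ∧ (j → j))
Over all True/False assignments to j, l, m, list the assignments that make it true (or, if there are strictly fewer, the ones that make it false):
is always true.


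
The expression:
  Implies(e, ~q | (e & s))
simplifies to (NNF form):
s | ~e | ~q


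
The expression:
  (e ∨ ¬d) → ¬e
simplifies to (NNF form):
¬e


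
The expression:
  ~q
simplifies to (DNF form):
~q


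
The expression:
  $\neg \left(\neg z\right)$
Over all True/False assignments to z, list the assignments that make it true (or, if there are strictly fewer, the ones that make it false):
is true only for:
  z=True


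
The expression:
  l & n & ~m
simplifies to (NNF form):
l & n & ~m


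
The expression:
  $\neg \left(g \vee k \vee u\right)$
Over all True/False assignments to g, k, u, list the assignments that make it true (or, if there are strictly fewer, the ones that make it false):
is true only for:
  g=False, k=False, u=False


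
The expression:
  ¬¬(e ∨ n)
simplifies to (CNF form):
e ∨ n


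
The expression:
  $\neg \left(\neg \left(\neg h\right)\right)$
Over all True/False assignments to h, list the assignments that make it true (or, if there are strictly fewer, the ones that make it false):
is true only for:
  h=False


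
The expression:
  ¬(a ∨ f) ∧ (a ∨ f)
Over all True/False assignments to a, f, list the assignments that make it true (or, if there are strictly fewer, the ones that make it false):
is never true.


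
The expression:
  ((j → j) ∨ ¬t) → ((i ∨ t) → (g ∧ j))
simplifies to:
(g ∧ j) ∨ (¬i ∧ ¬t)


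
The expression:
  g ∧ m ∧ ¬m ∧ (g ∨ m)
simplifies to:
False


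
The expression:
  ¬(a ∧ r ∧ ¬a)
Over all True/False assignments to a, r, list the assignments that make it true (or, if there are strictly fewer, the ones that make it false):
is always true.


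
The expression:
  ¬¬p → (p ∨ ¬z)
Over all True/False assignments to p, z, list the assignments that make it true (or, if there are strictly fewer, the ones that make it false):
is always true.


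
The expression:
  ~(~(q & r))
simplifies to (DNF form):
q & r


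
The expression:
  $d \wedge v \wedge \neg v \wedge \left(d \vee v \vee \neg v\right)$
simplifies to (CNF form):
$\text{False}$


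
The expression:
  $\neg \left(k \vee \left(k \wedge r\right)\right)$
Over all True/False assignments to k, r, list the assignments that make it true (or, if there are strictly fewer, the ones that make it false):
is true only for:
  k=False, r=False;
  k=False, r=True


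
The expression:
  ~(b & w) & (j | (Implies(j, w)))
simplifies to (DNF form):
~b | ~w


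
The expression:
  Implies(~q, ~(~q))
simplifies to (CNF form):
q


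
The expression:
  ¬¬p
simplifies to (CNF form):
p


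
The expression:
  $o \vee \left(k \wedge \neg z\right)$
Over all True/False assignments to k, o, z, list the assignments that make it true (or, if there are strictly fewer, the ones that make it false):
is false only for:
  k=False, o=False, z=False;
  k=False, o=False, z=True;
  k=True, o=False, z=True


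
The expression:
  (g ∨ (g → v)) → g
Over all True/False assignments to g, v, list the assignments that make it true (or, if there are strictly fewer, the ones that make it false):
is true only for:
  g=True, v=False;
  g=True, v=True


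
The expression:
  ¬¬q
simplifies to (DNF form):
q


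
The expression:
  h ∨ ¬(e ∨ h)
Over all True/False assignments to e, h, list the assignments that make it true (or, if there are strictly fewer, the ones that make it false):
is false only for:
  e=True, h=False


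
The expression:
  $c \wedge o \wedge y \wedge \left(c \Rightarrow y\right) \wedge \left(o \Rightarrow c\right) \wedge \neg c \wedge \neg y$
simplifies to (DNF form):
$\text{False}$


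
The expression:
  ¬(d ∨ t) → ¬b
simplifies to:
d ∨ t ∨ ¬b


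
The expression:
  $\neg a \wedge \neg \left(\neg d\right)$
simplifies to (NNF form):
$d \wedge \neg a$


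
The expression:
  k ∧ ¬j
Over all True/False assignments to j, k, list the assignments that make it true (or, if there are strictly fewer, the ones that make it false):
is true only for:
  j=False, k=True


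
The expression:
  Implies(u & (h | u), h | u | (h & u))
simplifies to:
True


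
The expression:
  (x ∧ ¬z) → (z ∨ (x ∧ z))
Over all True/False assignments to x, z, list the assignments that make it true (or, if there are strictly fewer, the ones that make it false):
is false only for:
  x=True, z=False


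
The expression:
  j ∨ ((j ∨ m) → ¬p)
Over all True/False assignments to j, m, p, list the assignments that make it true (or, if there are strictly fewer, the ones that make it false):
is false only for:
  j=False, m=True, p=True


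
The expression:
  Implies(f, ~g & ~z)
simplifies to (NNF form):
~f | (~g & ~z)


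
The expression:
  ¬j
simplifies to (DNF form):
¬j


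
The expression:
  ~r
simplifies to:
~r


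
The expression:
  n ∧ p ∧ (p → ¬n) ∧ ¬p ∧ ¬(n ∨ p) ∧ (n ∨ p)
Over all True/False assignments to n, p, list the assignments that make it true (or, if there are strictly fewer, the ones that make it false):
is never true.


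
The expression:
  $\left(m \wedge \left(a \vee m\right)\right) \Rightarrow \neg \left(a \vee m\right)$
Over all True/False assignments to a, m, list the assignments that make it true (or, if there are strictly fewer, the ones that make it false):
is true only for:
  a=False, m=False;
  a=True, m=False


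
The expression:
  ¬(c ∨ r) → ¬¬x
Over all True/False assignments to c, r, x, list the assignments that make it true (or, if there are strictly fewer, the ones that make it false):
is false only for:
  c=False, r=False, x=False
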